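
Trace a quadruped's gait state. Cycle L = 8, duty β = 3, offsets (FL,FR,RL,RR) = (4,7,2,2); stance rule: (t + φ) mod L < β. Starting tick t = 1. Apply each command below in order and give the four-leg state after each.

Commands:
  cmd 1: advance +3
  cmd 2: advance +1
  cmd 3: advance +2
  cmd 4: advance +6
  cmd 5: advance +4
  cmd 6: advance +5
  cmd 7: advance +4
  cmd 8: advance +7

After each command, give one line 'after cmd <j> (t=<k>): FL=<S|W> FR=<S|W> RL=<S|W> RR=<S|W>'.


after cmd 1 (t=4): FL=S FR=W RL=W RR=W
after cmd 2 (t=5): FL=S FR=W RL=W RR=W
after cmd 3 (t=7): FL=W FR=W RL=S RR=S
after cmd 4 (t=13): FL=S FR=W RL=W RR=W
after cmd 5 (t=17): FL=W FR=S RL=W RR=W
after cmd 6 (t=22): FL=S FR=W RL=S RR=S
after cmd 7 (t=26): FL=W FR=S RL=W RR=W
after cmd 8 (t=33): FL=W FR=S RL=W RR=W

start t=1: FL=W FR=S RL=W RR=W
cmd 1: advance +3 → t=4, phase=(0,3,6,6) → FL=S FR=W RL=W RR=W
cmd 2: advance +1 → t=5, phase=(1,4,7,7) → FL=S FR=W RL=W RR=W
cmd 3: advance +2 → t=7, phase=(3,6,1,1) → FL=W FR=W RL=S RR=S
cmd 4: advance +6 → t=13, phase=(1,4,7,7) → FL=S FR=W RL=W RR=W
cmd 5: advance +4 → t=17, phase=(5,0,3,3) → FL=W FR=S RL=W RR=W
cmd 6: advance +5 → t=22, phase=(2,5,0,0) → FL=S FR=W RL=S RR=S
cmd 7: advance +4 → t=26, phase=(6,1,4,4) → FL=W FR=S RL=W RR=W
cmd 8: advance +7 → t=33, phase=(5,0,3,3) → FL=W FR=S RL=W RR=W


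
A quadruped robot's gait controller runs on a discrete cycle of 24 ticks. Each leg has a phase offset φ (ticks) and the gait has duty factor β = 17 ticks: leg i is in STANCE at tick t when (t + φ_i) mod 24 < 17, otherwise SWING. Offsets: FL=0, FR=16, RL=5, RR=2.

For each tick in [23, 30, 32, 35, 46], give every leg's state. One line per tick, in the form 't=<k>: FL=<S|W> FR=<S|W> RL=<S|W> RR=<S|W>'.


t=23: phase=(23,15,4,1) vs β=17 → FL=W FR=S RL=S RR=S
t=30: phase=(6,22,11,8) vs β=17 → FL=S FR=W RL=S RR=S
t=32: phase=(8,0,13,10) vs β=17 → FL=S FR=S RL=S RR=S
t=35: phase=(11,3,16,13) vs β=17 → FL=S FR=S RL=S RR=S
t=46: phase=(22,14,3,0) vs β=17 → FL=W FR=S RL=S RR=S

t=23: FL=W FR=S RL=S RR=S
t=30: FL=S FR=W RL=S RR=S
t=32: FL=S FR=S RL=S RR=S
t=35: FL=S FR=S RL=S RR=S
t=46: FL=W FR=S RL=S RR=S


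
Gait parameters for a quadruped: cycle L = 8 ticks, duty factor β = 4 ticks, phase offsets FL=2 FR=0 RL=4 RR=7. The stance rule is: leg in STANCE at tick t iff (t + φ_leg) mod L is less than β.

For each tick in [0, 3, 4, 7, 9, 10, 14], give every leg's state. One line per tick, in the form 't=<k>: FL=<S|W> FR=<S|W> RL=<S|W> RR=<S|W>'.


t=0: FL=S FR=S RL=W RR=W
t=3: FL=W FR=S RL=W RR=S
t=4: FL=W FR=W RL=S RR=S
t=7: FL=S FR=W RL=S RR=W
t=9: FL=S FR=S RL=W RR=S
t=10: FL=W FR=S RL=W RR=S
t=14: FL=S FR=W RL=S RR=W

t=0: phase=(2,0,4,7) vs β=4 → FL=S FR=S RL=W RR=W
t=3: phase=(5,3,7,2) vs β=4 → FL=W FR=S RL=W RR=S
t=4: phase=(6,4,0,3) vs β=4 → FL=W FR=W RL=S RR=S
t=7: phase=(1,7,3,6) vs β=4 → FL=S FR=W RL=S RR=W
t=9: phase=(3,1,5,0) vs β=4 → FL=S FR=S RL=W RR=S
t=10: phase=(4,2,6,1) vs β=4 → FL=W FR=S RL=W RR=S
t=14: phase=(0,6,2,5) vs β=4 → FL=S FR=W RL=S RR=W


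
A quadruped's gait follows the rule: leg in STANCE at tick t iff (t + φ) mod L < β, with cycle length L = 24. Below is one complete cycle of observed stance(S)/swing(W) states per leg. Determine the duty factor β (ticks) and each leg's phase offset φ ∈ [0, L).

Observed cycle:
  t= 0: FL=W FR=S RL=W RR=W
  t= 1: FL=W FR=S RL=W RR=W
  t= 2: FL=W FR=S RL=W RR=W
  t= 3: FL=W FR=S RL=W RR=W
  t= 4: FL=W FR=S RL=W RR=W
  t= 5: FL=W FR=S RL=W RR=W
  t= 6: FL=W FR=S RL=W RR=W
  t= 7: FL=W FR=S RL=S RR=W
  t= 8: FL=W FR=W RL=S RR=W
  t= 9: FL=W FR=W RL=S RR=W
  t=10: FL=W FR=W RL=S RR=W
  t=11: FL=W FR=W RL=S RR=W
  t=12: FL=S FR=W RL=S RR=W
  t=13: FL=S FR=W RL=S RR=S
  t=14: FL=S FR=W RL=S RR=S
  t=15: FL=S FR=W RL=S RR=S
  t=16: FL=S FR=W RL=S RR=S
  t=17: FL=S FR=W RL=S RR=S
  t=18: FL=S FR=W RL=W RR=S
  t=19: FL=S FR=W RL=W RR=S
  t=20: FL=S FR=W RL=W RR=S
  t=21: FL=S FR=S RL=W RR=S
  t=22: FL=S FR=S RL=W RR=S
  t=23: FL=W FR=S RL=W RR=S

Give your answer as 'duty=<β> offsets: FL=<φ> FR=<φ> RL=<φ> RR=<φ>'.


duty β = stance ticks per leg = 11
FL: stance ticks = 11; W→S at t=12 → φ=12
FR: stance ticks = 11; W→S at t=21 → φ=3
RL: stance ticks = 11; W→S at t=7 → φ=17
RR: stance ticks = 11; W→S at t=13 → φ=11

duty=11 offsets: FL=12 FR=3 RL=17 RR=11


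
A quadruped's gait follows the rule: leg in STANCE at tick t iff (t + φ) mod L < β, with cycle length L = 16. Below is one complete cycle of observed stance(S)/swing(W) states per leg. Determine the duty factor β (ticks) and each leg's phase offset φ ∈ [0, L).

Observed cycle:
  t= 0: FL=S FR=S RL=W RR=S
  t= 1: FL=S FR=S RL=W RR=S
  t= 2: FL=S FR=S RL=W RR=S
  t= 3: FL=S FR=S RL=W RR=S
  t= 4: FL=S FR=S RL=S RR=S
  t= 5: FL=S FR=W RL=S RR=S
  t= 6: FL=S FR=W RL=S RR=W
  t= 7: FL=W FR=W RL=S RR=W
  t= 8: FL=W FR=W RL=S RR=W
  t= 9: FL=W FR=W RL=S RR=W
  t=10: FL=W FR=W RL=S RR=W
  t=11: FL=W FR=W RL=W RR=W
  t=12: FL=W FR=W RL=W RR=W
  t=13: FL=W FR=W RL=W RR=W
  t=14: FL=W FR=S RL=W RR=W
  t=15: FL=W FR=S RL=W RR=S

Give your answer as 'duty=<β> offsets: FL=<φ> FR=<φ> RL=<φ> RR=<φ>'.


duty β = stance ticks per leg = 7
FL: stance ticks = 7; W→S at t=0 → φ=0
FR: stance ticks = 7; W→S at t=14 → φ=2
RL: stance ticks = 7; W→S at t=4 → φ=12
RR: stance ticks = 7; W→S at t=15 → φ=1

duty=7 offsets: FL=0 FR=2 RL=12 RR=1


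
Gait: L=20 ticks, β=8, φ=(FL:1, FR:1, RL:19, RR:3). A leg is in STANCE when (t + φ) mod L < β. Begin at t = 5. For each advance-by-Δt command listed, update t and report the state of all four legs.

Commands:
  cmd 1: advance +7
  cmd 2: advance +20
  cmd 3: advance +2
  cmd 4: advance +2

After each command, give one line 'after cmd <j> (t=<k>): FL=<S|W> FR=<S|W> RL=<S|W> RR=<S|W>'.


after cmd 1 (t=12): FL=W FR=W RL=W RR=W
after cmd 2 (t=32): FL=W FR=W RL=W RR=W
after cmd 3 (t=34): FL=W FR=W RL=W RR=W
after cmd 4 (t=36): FL=W FR=W RL=W RR=W

start t=5: FL=S FR=S RL=S RR=W
cmd 1: advance +7 → t=12, phase=(13,13,11,15) → FL=W FR=W RL=W RR=W
cmd 2: advance +20 → t=32, phase=(13,13,11,15) → FL=W FR=W RL=W RR=W
cmd 3: advance +2 → t=34, phase=(15,15,13,17) → FL=W FR=W RL=W RR=W
cmd 4: advance +2 → t=36, phase=(17,17,15,19) → FL=W FR=W RL=W RR=W


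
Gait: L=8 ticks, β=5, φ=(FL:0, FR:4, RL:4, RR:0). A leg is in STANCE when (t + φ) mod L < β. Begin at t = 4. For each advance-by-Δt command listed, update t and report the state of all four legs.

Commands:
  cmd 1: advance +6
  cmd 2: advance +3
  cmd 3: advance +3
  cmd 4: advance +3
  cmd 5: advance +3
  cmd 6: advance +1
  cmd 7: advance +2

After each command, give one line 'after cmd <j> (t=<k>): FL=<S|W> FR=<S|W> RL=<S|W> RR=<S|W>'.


after cmd 1 (t=10): FL=S FR=W RL=W RR=S
after cmd 2 (t=13): FL=W FR=S RL=S RR=W
after cmd 3 (t=16): FL=S FR=S RL=S RR=S
after cmd 4 (t=19): FL=S FR=W RL=W RR=S
after cmd 5 (t=22): FL=W FR=S RL=S RR=W
after cmd 6 (t=23): FL=W FR=S RL=S RR=W
after cmd 7 (t=25): FL=S FR=W RL=W RR=S

start t=4: FL=S FR=S RL=S RR=S
cmd 1: advance +6 → t=10, phase=(2,6,6,2) → FL=S FR=W RL=W RR=S
cmd 2: advance +3 → t=13, phase=(5,1,1,5) → FL=W FR=S RL=S RR=W
cmd 3: advance +3 → t=16, phase=(0,4,4,0) → FL=S FR=S RL=S RR=S
cmd 4: advance +3 → t=19, phase=(3,7,7,3) → FL=S FR=W RL=W RR=S
cmd 5: advance +3 → t=22, phase=(6,2,2,6) → FL=W FR=S RL=S RR=W
cmd 6: advance +1 → t=23, phase=(7,3,3,7) → FL=W FR=S RL=S RR=W
cmd 7: advance +2 → t=25, phase=(1,5,5,1) → FL=S FR=W RL=W RR=S


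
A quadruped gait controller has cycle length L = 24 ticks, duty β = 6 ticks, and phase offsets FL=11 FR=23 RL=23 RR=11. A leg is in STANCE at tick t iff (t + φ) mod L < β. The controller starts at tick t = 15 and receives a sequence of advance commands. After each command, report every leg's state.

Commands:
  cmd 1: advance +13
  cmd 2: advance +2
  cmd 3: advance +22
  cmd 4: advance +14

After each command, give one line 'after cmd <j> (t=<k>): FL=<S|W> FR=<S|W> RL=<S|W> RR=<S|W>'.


start t=15: FL=S FR=W RL=W RR=S
cmd 1: advance +13 → t=28, phase=(15,3,3,15) → FL=W FR=S RL=S RR=W
cmd 2: advance +2 → t=30, phase=(17,5,5,17) → FL=W FR=S RL=S RR=W
cmd 3: advance +22 → t=52, phase=(15,3,3,15) → FL=W FR=S RL=S RR=W
cmd 4: advance +14 → t=66, phase=(5,17,17,5) → FL=S FR=W RL=W RR=S

after cmd 1 (t=28): FL=W FR=S RL=S RR=W
after cmd 2 (t=30): FL=W FR=S RL=S RR=W
after cmd 3 (t=52): FL=W FR=S RL=S RR=W
after cmd 4 (t=66): FL=S FR=W RL=W RR=S


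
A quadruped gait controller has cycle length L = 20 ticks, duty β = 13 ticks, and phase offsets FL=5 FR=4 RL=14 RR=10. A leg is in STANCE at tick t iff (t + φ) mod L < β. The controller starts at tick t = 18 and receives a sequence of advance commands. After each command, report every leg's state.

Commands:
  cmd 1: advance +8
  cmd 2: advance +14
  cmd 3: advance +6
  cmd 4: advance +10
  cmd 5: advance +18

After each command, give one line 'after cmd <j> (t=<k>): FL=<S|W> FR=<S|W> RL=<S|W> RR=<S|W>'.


start t=18: FL=S FR=S RL=S RR=S
cmd 1: advance +8 → t=26, phase=(11,10,0,16) → FL=S FR=S RL=S RR=W
cmd 2: advance +14 → t=40, phase=(5,4,14,10) → FL=S FR=S RL=W RR=S
cmd 3: advance +6 → t=46, phase=(11,10,0,16) → FL=S FR=S RL=S RR=W
cmd 4: advance +10 → t=56, phase=(1,0,10,6) → FL=S FR=S RL=S RR=S
cmd 5: advance +18 → t=74, phase=(19,18,8,4) → FL=W FR=W RL=S RR=S

after cmd 1 (t=26): FL=S FR=S RL=S RR=W
after cmd 2 (t=40): FL=S FR=S RL=W RR=S
after cmd 3 (t=46): FL=S FR=S RL=S RR=W
after cmd 4 (t=56): FL=S FR=S RL=S RR=S
after cmd 5 (t=74): FL=W FR=W RL=S RR=S


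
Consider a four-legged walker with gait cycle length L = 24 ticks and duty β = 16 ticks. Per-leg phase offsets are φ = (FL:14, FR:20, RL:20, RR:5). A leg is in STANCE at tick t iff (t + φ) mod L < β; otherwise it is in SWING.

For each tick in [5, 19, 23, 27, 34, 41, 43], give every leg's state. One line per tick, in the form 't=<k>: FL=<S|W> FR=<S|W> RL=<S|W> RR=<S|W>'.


t=5: phase=(19,1,1,10) vs β=16 → FL=W FR=S RL=S RR=S
t=19: phase=(9,15,15,0) vs β=16 → FL=S FR=S RL=S RR=S
t=23: phase=(13,19,19,4) vs β=16 → FL=S FR=W RL=W RR=S
t=27: phase=(17,23,23,8) vs β=16 → FL=W FR=W RL=W RR=S
t=34: phase=(0,6,6,15) vs β=16 → FL=S FR=S RL=S RR=S
t=41: phase=(7,13,13,22) vs β=16 → FL=S FR=S RL=S RR=W
t=43: phase=(9,15,15,0) vs β=16 → FL=S FR=S RL=S RR=S

t=5: FL=W FR=S RL=S RR=S
t=19: FL=S FR=S RL=S RR=S
t=23: FL=S FR=W RL=W RR=S
t=27: FL=W FR=W RL=W RR=S
t=34: FL=S FR=S RL=S RR=S
t=41: FL=S FR=S RL=S RR=W
t=43: FL=S FR=S RL=S RR=S


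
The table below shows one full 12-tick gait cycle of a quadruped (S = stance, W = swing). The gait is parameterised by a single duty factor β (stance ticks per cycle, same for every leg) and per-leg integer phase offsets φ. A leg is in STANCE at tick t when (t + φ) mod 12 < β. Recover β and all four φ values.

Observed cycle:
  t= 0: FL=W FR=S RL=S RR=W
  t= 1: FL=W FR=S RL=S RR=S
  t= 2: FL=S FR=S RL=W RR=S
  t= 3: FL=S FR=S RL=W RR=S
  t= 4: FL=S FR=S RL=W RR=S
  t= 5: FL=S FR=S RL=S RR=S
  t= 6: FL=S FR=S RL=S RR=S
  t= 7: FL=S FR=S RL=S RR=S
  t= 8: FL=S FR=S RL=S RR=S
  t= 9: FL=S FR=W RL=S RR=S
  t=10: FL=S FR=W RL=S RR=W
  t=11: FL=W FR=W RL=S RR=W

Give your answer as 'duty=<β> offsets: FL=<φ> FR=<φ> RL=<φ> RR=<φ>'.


duty β = stance ticks per leg = 9
FL: stance ticks = 9; W→S at t=2 → φ=10
FR: stance ticks = 9; W→S at t=0 → φ=0
RL: stance ticks = 9; W→S at t=5 → φ=7
RR: stance ticks = 9; W→S at t=1 → φ=11

duty=9 offsets: FL=10 FR=0 RL=7 RR=11


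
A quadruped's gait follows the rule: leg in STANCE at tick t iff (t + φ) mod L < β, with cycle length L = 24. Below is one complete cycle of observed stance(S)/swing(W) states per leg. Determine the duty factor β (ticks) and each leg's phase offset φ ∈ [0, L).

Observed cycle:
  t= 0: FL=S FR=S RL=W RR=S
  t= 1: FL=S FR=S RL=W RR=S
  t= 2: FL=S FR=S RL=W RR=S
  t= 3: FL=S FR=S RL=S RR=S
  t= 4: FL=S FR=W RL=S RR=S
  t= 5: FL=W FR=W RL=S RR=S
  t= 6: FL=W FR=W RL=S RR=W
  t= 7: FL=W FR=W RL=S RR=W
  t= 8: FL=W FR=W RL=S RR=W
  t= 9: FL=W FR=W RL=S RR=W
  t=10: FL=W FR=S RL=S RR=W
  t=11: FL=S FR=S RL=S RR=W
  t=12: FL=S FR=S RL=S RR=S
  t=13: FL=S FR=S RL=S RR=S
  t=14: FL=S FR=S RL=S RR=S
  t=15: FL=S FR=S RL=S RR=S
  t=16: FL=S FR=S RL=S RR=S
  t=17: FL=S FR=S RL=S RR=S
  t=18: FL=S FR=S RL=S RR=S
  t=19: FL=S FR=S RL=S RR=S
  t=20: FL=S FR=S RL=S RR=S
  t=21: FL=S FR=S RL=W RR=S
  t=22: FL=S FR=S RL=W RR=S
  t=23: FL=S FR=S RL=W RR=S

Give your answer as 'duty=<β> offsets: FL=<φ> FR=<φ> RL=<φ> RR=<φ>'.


duty=18 offsets: FL=13 FR=14 RL=21 RR=12

duty β = stance ticks per leg = 18
FL: stance ticks = 18; W→S at t=11 → φ=13
FR: stance ticks = 18; W→S at t=10 → φ=14
RL: stance ticks = 18; W→S at t=3 → φ=21
RR: stance ticks = 18; W→S at t=12 → φ=12


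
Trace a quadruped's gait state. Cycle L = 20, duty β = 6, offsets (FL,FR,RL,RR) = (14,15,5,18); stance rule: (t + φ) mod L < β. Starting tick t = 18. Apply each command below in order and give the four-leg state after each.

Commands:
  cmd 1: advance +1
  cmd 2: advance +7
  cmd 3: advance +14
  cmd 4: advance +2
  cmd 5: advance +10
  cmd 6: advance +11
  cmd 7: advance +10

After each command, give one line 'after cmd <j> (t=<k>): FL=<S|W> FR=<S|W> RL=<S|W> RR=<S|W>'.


after cmd 1 (t=19): FL=W FR=W RL=S RR=W
after cmd 2 (t=26): FL=S FR=S RL=W RR=S
after cmd 3 (t=40): FL=W FR=W RL=S RR=W
after cmd 4 (t=42): FL=W FR=W RL=W RR=S
after cmd 5 (t=52): FL=W FR=W RL=W RR=W
after cmd 6 (t=63): FL=W FR=W RL=W RR=S
after cmd 7 (t=73): FL=W FR=W RL=W RR=W

start t=18: FL=W FR=W RL=S RR=W
cmd 1: advance +1 → t=19, phase=(13,14,4,17) → FL=W FR=W RL=S RR=W
cmd 2: advance +7 → t=26, phase=(0,1,11,4) → FL=S FR=S RL=W RR=S
cmd 3: advance +14 → t=40, phase=(14,15,5,18) → FL=W FR=W RL=S RR=W
cmd 4: advance +2 → t=42, phase=(16,17,7,0) → FL=W FR=W RL=W RR=S
cmd 5: advance +10 → t=52, phase=(6,7,17,10) → FL=W FR=W RL=W RR=W
cmd 6: advance +11 → t=63, phase=(17,18,8,1) → FL=W FR=W RL=W RR=S
cmd 7: advance +10 → t=73, phase=(7,8,18,11) → FL=W FR=W RL=W RR=W


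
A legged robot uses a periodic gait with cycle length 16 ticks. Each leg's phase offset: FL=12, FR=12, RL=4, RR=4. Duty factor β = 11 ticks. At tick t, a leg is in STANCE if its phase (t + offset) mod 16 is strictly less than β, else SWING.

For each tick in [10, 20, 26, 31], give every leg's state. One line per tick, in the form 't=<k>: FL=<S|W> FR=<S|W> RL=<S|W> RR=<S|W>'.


t=10: phase=(6,6,14,14) vs β=11 → FL=S FR=S RL=W RR=W
t=20: phase=(0,0,8,8) vs β=11 → FL=S FR=S RL=S RR=S
t=26: phase=(6,6,14,14) vs β=11 → FL=S FR=S RL=W RR=W
t=31: phase=(11,11,3,3) vs β=11 → FL=W FR=W RL=S RR=S

t=10: FL=S FR=S RL=W RR=W
t=20: FL=S FR=S RL=S RR=S
t=26: FL=S FR=S RL=W RR=W
t=31: FL=W FR=W RL=S RR=S


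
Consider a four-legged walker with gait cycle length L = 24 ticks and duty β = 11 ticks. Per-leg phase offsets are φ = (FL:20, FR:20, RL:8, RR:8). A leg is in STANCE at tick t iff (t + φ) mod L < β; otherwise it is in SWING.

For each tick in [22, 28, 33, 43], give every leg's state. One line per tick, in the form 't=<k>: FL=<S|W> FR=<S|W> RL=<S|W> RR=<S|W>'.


t=22: FL=W FR=W RL=S RR=S
t=28: FL=S FR=S RL=W RR=W
t=33: FL=S FR=S RL=W RR=W
t=43: FL=W FR=W RL=S RR=S

t=22: phase=(18,18,6,6) vs β=11 → FL=W FR=W RL=S RR=S
t=28: phase=(0,0,12,12) vs β=11 → FL=S FR=S RL=W RR=W
t=33: phase=(5,5,17,17) vs β=11 → FL=S FR=S RL=W RR=W
t=43: phase=(15,15,3,3) vs β=11 → FL=W FR=W RL=S RR=S


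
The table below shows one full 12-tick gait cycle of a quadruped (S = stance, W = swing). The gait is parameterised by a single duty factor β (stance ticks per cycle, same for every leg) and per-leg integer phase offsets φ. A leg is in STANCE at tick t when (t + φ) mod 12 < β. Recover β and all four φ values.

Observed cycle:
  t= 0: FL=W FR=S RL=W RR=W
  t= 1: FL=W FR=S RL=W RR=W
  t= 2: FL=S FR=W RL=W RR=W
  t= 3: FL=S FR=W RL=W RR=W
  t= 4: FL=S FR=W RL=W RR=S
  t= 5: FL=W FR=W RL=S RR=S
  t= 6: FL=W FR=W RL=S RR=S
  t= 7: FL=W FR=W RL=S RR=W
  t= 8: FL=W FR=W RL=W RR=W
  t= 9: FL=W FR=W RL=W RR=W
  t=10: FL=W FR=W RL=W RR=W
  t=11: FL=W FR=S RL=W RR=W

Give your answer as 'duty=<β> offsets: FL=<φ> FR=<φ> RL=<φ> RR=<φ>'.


duty=3 offsets: FL=10 FR=1 RL=7 RR=8

duty β = stance ticks per leg = 3
FL: stance ticks = 3; W→S at t=2 → φ=10
FR: stance ticks = 3; W→S at t=11 → φ=1
RL: stance ticks = 3; W→S at t=5 → φ=7
RR: stance ticks = 3; W→S at t=4 → φ=8


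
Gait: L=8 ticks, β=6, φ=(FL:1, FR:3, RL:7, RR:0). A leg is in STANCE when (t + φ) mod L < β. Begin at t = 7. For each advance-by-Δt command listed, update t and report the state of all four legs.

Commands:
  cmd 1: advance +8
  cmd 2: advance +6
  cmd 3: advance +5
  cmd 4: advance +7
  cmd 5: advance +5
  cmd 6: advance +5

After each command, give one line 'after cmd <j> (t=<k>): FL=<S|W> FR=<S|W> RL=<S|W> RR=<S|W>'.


after cmd 1 (t=15): FL=S FR=S RL=W RR=W
after cmd 2 (t=21): FL=W FR=S RL=S RR=S
after cmd 3 (t=26): FL=S FR=S RL=S RR=S
after cmd 4 (t=33): FL=S FR=S RL=S RR=S
after cmd 5 (t=38): FL=W FR=S RL=S RR=W
after cmd 6 (t=43): FL=S FR=W RL=S RR=S

start t=7: FL=S FR=S RL=W RR=W
cmd 1: advance +8 → t=15, phase=(0,2,6,7) → FL=S FR=S RL=W RR=W
cmd 2: advance +6 → t=21, phase=(6,0,4,5) → FL=W FR=S RL=S RR=S
cmd 3: advance +5 → t=26, phase=(3,5,1,2) → FL=S FR=S RL=S RR=S
cmd 4: advance +7 → t=33, phase=(2,4,0,1) → FL=S FR=S RL=S RR=S
cmd 5: advance +5 → t=38, phase=(7,1,5,6) → FL=W FR=S RL=S RR=W
cmd 6: advance +5 → t=43, phase=(4,6,2,3) → FL=S FR=W RL=S RR=S


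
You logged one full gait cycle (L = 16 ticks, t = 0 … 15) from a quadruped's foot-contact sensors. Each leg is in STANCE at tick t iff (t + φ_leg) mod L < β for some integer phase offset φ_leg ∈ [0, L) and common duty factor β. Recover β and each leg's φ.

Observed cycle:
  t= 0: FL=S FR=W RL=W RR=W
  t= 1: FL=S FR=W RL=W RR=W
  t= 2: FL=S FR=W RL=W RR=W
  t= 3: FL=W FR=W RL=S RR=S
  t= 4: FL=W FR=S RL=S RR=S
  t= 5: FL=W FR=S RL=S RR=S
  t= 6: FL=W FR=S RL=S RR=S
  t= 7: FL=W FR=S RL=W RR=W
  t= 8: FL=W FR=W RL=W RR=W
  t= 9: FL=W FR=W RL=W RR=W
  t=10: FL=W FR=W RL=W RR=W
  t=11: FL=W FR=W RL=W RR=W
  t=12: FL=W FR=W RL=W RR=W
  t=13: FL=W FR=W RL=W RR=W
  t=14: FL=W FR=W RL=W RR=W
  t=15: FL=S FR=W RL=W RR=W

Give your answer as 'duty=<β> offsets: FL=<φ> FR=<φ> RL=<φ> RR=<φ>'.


duty=4 offsets: FL=1 FR=12 RL=13 RR=13

duty β = stance ticks per leg = 4
FL: stance ticks = 4; W→S at t=15 → φ=1
FR: stance ticks = 4; W→S at t=4 → φ=12
RL: stance ticks = 4; W→S at t=3 → φ=13
RR: stance ticks = 4; W→S at t=3 → φ=13


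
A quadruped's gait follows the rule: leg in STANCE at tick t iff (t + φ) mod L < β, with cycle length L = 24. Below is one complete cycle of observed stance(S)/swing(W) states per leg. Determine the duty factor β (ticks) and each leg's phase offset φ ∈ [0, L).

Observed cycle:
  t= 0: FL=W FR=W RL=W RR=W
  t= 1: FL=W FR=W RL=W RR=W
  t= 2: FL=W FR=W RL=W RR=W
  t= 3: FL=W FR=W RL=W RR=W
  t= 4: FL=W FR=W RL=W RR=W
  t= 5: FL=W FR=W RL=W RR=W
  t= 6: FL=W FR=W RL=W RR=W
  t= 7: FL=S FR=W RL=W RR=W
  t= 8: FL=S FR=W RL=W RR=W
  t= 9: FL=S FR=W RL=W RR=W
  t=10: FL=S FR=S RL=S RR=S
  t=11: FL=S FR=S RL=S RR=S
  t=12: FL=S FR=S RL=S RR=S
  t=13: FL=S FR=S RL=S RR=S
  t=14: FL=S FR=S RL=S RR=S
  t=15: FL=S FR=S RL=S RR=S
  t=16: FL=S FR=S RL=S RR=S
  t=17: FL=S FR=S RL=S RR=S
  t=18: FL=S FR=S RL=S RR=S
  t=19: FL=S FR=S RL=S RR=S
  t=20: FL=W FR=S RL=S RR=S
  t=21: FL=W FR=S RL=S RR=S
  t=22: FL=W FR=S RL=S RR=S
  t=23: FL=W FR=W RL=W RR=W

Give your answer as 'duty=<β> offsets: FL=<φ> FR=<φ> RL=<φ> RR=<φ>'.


duty β = stance ticks per leg = 13
FL: stance ticks = 13; W→S at t=7 → φ=17
FR: stance ticks = 13; W→S at t=10 → φ=14
RL: stance ticks = 13; W→S at t=10 → φ=14
RR: stance ticks = 13; W→S at t=10 → φ=14

duty=13 offsets: FL=17 FR=14 RL=14 RR=14


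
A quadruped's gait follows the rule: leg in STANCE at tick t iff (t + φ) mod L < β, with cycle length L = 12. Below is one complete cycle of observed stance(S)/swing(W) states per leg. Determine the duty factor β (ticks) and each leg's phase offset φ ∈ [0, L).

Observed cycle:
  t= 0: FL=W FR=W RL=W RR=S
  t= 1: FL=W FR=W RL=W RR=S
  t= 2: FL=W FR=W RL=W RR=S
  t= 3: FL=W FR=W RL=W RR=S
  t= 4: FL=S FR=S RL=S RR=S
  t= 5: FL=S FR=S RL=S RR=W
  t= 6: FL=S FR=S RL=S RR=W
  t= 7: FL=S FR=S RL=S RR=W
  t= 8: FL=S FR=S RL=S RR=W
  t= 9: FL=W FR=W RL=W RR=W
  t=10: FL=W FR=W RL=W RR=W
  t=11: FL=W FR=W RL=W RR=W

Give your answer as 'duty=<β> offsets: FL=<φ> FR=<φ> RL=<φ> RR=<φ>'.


duty=5 offsets: FL=8 FR=8 RL=8 RR=0

duty β = stance ticks per leg = 5
FL: stance ticks = 5; W→S at t=4 → φ=8
FR: stance ticks = 5; W→S at t=4 → φ=8
RL: stance ticks = 5; W→S at t=4 → φ=8
RR: stance ticks = 5; W→S at t=0 → φ=0


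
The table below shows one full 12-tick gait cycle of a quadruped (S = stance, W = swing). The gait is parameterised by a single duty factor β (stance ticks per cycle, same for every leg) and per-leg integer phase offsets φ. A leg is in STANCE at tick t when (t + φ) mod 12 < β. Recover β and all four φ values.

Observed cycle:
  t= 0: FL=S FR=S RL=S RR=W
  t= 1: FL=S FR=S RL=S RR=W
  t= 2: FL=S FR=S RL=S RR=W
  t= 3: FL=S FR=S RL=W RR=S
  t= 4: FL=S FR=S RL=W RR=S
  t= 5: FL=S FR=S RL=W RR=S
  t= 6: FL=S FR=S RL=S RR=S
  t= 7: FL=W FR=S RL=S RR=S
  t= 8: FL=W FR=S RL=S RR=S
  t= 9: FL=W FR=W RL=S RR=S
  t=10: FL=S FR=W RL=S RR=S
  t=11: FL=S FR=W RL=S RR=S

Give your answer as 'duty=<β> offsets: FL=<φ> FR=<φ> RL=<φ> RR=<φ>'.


duty=9 offsets: FL=2 FR=0 RL=6 RR=9

duty β = stance ticks per leg = 9
FL: stance ticks = 9; W→S at t=10 → φ=2
FR: stance ticks = 9; W→S at t=0 → φ=0
RL: stance ticks = 9; W→S at t=6 → φ=6
RR: stance ticks = 9; W→S at t=3 → φ=9


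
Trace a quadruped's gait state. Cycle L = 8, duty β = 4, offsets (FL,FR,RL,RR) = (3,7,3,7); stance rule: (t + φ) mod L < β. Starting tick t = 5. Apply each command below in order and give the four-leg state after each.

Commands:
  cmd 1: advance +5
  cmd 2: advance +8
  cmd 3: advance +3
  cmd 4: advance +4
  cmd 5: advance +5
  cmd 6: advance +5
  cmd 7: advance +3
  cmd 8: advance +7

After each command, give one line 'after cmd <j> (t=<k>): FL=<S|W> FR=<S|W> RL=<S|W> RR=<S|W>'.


after cmd 1 (t=10): FL=W FR=S RL=W RR=S
after cmd 2 (t=18): FL=W FR=S RL=W RR=S
after cmd 3 (t=21): FL=S FR=W RL=S RR=W
after cmd 4 (t=25): FL=W FR=S RL=W RR=S
after cmd 5 (t=30): FL=S FR=W RL=S RR=W
after cmd 6 (t=35): FL=W FR=S RL=W RR=S
after cmd 7 (t=38): FL=S FR=W RL=S RR=W
after cmd 8 (t=45): FL=S FR=W RL=S RR=W

start t=5: FL=S FR=W RL=S RR=W
cmd 1: advance +5 → t=10, phase=(5,1,5,1) → FL=W FR=S RL=W RR=S
cmd 2: advance +8 → t=18, phase=(5,1,5,1) → FL=W FR=S RL=W RR=S
cmd 3: advance +3 → t=21, phase=(0,4,0,4) → FL=S FR=W RL=S RR=W
cmd 4: advance +4 → t=25, phase=(4,0,4,0) → FL=W FR=S RL=W RR=S
cmd 5: advance +5 → t=30, phase=(1,5,1,5) → FL=S FR=W RL=S RR=W
cmd 6: advance +5 → t=35, phase=(6,2,6,2) → FL=W FR=S RL=W RR=S
cmd 7: advance +3 → t=38, phase=(1,5,1,5) → FL=S FR=W RL=S RR=W
cmd 8: advance +7 → t=45, phase=(0,4,0,4) → FL=S FR=W RL=S RR=W


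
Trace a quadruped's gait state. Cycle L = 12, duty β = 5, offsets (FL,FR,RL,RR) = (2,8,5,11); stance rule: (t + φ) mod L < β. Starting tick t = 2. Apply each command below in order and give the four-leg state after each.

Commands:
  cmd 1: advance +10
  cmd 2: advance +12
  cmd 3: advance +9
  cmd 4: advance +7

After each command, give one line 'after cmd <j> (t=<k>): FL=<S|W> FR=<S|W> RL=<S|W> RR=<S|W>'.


after cmd 1 (t=12): FL=S FR=W RL=W RR=W
after cmd 2 (t=24): FL=S FR=W RL=W RR=W
after cmd 3 (t=33): FL=W FR=W RL=S RR=W
after cmd 4 (t=40): FL=W FR=S RL=W RR=S

start t=2: FL=S FR=W RL=W RR=S
cmd 1: advance +10 → t=12, phase=(2,8,5,11) → FL=S FR=W RL=W RR=W
cmd 2: advance +12 → t=24, phase=(2,8,5,11) → FL=S FR=W RL=W RR=W
cmd 3: advance +9 → t=33, phase=(11,5,2,8) → FL=W FR=W RL=S RR=W
cmd 4: advance +7 → t=40, phase=(6,0,9,3) → FL=W FR=S RL=W RR=S


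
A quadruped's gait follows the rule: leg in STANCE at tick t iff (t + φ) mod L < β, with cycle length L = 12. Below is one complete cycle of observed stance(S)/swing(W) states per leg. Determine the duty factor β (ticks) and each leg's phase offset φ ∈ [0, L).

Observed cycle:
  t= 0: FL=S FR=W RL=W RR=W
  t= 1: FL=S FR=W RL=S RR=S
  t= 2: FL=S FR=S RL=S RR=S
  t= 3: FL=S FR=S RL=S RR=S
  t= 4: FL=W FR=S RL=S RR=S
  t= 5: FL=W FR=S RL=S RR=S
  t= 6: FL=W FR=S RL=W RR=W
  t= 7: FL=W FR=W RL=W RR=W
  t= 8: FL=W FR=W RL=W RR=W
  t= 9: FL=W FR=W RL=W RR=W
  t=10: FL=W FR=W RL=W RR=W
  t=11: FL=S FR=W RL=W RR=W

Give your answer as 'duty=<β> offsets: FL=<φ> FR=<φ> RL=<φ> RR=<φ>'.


duty=5 offsets: FL=1 FR=10 RL=11 RR=11

duty β = stance ticks per leg = 5
FL: stance ticks = 5; W→S at t=11 → φ=1
FR: stance ticks = 5; W→S at t=2 → φ=10
RL: stance ticks = 5; W→S at t=1 → φ=11
RR: stance ticks = 5; W→S at t=1 → φ=11


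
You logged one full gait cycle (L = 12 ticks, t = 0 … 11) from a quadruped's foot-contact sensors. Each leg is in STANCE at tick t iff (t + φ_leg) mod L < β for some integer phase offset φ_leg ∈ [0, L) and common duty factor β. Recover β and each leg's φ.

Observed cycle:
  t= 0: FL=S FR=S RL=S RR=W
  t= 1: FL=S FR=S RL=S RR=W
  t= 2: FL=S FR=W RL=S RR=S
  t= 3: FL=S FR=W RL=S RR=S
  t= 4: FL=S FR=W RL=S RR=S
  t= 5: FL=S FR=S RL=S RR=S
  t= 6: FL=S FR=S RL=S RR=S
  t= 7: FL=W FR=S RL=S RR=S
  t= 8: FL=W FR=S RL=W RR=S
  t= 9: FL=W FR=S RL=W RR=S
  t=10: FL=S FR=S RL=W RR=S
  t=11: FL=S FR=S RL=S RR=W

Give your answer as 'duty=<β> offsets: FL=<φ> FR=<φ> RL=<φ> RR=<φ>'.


duty=9 offsets: FL=2 FR=7 RL=1 RR=10

duty β = stance ticks per leg = 9
FL: stance ticks = 9; W→S at t=10 → φ=2
FR: stance ticks = 9; W→S at t=5 → φ=7
RL: stance ticks = 9; W→S at t=11 → φ=1
RR: stance ticks = 9; W→S at t=2 → φ=10


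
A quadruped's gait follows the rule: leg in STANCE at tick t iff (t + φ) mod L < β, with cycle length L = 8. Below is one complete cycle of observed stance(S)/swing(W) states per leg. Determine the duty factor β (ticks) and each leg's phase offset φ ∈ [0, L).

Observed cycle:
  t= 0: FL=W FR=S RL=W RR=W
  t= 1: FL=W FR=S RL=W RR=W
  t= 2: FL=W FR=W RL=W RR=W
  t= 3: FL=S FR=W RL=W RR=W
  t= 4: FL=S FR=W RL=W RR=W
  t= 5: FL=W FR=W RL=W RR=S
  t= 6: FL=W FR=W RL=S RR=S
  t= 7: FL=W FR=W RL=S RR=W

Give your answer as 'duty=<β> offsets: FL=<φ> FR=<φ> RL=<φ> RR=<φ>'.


duty=2 offsets: FL=5 FR=0 RL=2 RR=3

duty β = stance ticks per leg = 2
FL: stance ticks = 2; W→S at t=3 → φ=5
FR: stance ticks = 2; W→S at t=0 → φ=0
RL: stance ticks = 2; W→S at t=6 → φ=2
RR: stance ticks = 2; W→S at t=5 → φ=3


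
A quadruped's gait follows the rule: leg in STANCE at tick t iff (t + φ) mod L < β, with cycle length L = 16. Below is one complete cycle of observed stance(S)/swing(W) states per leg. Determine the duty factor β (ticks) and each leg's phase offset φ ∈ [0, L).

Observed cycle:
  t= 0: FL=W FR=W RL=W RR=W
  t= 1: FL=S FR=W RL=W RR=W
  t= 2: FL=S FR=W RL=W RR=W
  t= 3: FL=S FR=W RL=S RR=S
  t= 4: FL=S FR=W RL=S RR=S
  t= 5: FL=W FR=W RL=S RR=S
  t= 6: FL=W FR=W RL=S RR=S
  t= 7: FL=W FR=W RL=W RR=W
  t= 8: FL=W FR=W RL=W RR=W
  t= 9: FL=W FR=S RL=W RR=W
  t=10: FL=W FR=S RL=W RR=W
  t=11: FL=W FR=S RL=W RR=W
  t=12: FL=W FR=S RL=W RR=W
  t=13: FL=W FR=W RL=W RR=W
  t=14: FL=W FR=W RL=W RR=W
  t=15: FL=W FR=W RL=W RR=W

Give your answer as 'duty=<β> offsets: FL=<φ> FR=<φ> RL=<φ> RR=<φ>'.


duty=4 offsets: FL=15 FR=7 RL=13 RR=13

duty β = stance ticks per leg = 4
FL: stance ticks = 4; W→S at t=1 → φ=15
FR: stance ticks = 4; W→S at t=9 → φ=7
RL: stance ticks = 4; W→S at t=3 → φ=13
RR: stance ticks = 4; W→S at t=3 → φ=13


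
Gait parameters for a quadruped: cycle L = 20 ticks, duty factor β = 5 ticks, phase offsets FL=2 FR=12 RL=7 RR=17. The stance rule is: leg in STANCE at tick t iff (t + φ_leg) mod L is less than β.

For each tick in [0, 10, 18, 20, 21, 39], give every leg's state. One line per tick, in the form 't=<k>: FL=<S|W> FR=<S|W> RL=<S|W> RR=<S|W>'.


t=0: phase=(2,12,7,17) vs β=5 → FL=S FR=W RL=W RR=W
t=10: phase=(12,2,17,7) vs β=5 → FL=W FR=S RL=W RR=W
t=18: phase=(0,10,5,15) vs β=5 → FL=S FR=W RL=W RR=W
t=20: phase=(2,12,7,17) vs β=5 → FL=S FR=W RL=W RR=W
t=21: phase=(3,13,8,18) vs β=5 → FL=S FR=W RL=W RR=W
t=39: phase=(1,11,6,16) vs β=5 → FL=S FR=W RL=W RR=W

t=0: FL=S FR=W RL=W RR=W
t=10: FL=W FR=S RL=W RR=W
t=18: FL=S FR=W RL=W RR=W
t=20: FL=S FR=W RL=W RR=W
t=21: FL=S FR=W RL=W RR=W
t=39: FL=S FR=W RL=W RR=W


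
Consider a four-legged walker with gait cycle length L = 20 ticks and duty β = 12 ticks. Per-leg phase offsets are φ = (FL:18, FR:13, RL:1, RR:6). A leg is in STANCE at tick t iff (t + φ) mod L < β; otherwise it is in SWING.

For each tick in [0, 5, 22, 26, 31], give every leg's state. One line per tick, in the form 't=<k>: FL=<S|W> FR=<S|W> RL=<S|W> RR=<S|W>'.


t=0: FL=W FR=W RL=S RR=S
t=5: FL=S FR=W RL=S RR=S
t=22: FL=S FR=W RL=S RR=S
t=26: FL=S FR=W RL=S RR=W
t=31: FL=S FR=S RL=W RR=W

t=0: phase=(18,13,1,6) vs β=12 → FL=W FR=W RL=S RR=S
t=5: phase=(3,18,6,11) vs β=12 → FL=S FR=W RL=S RR=S
t=22: phase=(0,15,3,8) vs β=12 → FL=S FR=W RL=S RR=S
t=26: phase=(4,19,7,12) vs β=12 → FL=S FR=W RL=S RR=W
t=31: phase=(9,4,12,17) vs β=12 → FL=S FR=S RL=W RR=W


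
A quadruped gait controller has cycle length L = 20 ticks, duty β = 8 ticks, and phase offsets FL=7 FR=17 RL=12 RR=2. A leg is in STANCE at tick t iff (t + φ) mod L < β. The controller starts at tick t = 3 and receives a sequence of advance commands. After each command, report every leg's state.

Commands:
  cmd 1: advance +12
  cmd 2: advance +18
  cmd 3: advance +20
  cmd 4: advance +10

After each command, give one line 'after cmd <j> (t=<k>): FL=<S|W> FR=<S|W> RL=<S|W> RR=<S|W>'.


after cmd 1 (t=15): FL=S FR=W RL=S RR=W
after cmd 2 (t=33): FL=S FR=W RL=S RR=W
after cmd 3 (t=53): FL=S FR=W RL=S RR=W
after cmd 4 (t=63): FL=W FR=S RL=W RR=S

start t=3: FL=W FR=S RL=W RR=S
cmd 1: advance +12 → t=15, phase=(2,12,7,17) → FL=S FR=W RL=S RR=W
cmd 2: advance +18 → t=33, phase=(0,10,5,15) → FL=S FR=W RL=S RR=W
cmd 3: advance +20 → t=53, phase=(0,10,5,15) → FL=S FR=W RL=S RR=W
cmd 4: advance +10 → t=63, phase=(10,0,15,5) → FL=W FR=S RL=W RR=S


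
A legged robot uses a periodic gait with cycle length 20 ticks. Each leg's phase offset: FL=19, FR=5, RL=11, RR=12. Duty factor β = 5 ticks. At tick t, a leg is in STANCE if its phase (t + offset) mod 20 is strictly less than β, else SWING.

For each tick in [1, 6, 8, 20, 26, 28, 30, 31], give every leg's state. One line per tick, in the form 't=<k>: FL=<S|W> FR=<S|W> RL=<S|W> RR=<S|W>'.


t=1: FL=S FR=W RL=W RR=W
t=6: FL=W FR=W RL=W RR=W
t=8: FL=W FR=W RL=W RR=S
t=20: FL=W FR=W RL=W RR=W
t=26: FL=W FR=W RL=W RR=W
t=28: FL=W FR=W RL=W RR=S
t=30: FL=W FR=W RL=S RR=S
t=31: FL=W FR=W RL=S RR=S

t=1: phase=(0,6,12,13) vs β=5 → FL=S FR=W RL=W RR=W
t=6: phase=(5,11,17,18) vs β=5 → FL=W FR=W RL=W RR=W
t=8: phase=(7,13,19,0) vs β=5 → FL=W FR=W RL=W RR=S
t=20: phase=(19,5,11,12) vs β=5 → FL=W FR=W RL=W RR=W
t=26: phase=(5,11,17,18) vs β=5 → FL=W FR=W RL=W RR=W
t=28: phase=(7,13,19,0) vs β=5 → FL=W FR=W RL=W RR=S
t=30: phase=(9,15,1,2) vs β=5 → FL=W FR=W RL=S RR=S
t=31: phase=(10,16,2,3) vs β=5 → FL=W FR=W RL=S RR=S


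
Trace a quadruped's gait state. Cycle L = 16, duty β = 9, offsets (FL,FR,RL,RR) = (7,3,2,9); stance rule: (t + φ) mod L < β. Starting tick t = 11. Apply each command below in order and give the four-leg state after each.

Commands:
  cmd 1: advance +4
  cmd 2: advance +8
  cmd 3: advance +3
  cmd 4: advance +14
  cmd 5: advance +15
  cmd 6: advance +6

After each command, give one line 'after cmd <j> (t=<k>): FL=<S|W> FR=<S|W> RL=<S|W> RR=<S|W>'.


start t=11: FL=S FR=W RL=W RR=S
cmd 1: advance +4 → t=15, phase=(6,2,1,8) → FL=S FR=S RL=S RR=S
cmd 2: advance +8 → t=23, phase=(14,10,9,0) → FL=W FR=W RL=W RR=S
cmd 3: advance +3 → t=26, phase=(1,13,12,3) → FL=S FR=W RL=W RR=S
cmd 4: advance +14 → t=40, phase=(15,11,10,1) → FL=W FR=W RL=W RR=S
cmd 5: advance +15 → t=55, phase=(14,10,9,0) → FL=W FR=W RL=W RR=S
cmd 6: advance +6 → t=61, phase=(4,0,15,6) → FL=S FR=S RL=W RR=S

after cmd 1 (t=15): FL=S FR=S RL=S RR=S
after cmd 2 (t=23): FL=W FR=W RL=W RR=S
after cmd 3 (t=26): FL=S FR=W RL=W RR=S
after cmd 4 (t=40): FL=W FR=W RL=W RR=S
after cmd 5 (t=55): FL=W FR=W RL=W RR=S
after cmd 6 (t=61): FL=S FR=S RL=W RR=S


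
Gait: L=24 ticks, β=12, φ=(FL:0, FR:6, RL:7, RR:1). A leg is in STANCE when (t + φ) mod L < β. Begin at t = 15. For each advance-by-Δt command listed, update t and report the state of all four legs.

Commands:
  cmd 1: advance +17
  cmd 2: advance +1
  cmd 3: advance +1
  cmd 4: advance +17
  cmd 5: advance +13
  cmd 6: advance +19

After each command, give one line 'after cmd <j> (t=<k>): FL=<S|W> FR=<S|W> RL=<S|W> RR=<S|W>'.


start t=15: FL=W FR=W RL=W RR=W
cmd 1: advance +17 → t=32, phase=(8,14,15,9) → FL=S FR=W RL=W RR=S
cmd 2: advance +1 → t=33, phase=(9,15,16,10) → FL=S FR=W RL=W RR=S
cmd 3: advance +1 → t=34, phase=(10,16,17,11) → FL=S FR=W RL=W RR=S
cmd 4: advance +17 → t=51, phase=(3,9,10,4) → FL=S FR=S RL=S RR=S
cmd 5: advance +13 → t=64, phase=(16,22,23,17) → FL=W FR=W RL=W RR=W
cmd 6: advance +19 → t=83, phase=(11,17,18,12) → FL=S FR=W RL=W RR=W

after cmd 1 (t=32): FL=S FR=W RL=W RR=S
after cmd 2 (t=33): FL=S FR=W RL=W RR=S
after cmd 3 (t=34): FL=S FR=W RL=W RR=S
after cmd 4 (t=51): FL=S FR=S RL=S RR=S
after cmd 5 (t=64): FL=W FR=W RL=W RR=W
after cmd 6 (t=83): FL=S FR=W RL=W RR=W


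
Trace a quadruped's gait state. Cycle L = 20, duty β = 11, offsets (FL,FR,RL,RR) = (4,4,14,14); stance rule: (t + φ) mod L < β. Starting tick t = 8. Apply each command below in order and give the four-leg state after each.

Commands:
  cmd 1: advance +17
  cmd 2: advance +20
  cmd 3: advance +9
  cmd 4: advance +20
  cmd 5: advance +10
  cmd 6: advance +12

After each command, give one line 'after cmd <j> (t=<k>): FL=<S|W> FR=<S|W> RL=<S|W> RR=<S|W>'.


after cmd 1 (t=25): FL=S FR=S RL=W RR=W
after cmd 2 (t=45): FL=S FR=S RL=W RR=W
after cmd 3 (t=54): FL=W FR=W RL=S RR=S
after cmd 4 (t=74): FL=W FR=W RL=S RR=S
after cmd 5 (t=84): FL=S FR=S RL=W RR=W
after cmd 6 (t=96): FL=S FR=S RL=S RR=S

start t=8: FL=W FR=W RL=S RR=S
cmd 1: advance +17 → t=25, phase=(9,9,19,19) → FL=S FR=S RL=W RR=W
cmd 2: advance +20 → t=45, phase=(9,9,19,19) → FL=S FR=S RL=W RR=W
cmd 3: advance +9 → t=54, phase=(18,18,8,8) → FL=W FR=W RL=S RR=S
cmd 4: advance +20 → t=74, phase=(18,18,8,8) → FL=W FR=W RL=S RR=S
cmd 5: advance +10 → t=84, phase=(8,8,18,18) → FL=S FR=S RL=W RR=W
cmd 6: advance +12 → t=96, phase=(0,0,10,10) → FL=S FR=S RL=S RR=S


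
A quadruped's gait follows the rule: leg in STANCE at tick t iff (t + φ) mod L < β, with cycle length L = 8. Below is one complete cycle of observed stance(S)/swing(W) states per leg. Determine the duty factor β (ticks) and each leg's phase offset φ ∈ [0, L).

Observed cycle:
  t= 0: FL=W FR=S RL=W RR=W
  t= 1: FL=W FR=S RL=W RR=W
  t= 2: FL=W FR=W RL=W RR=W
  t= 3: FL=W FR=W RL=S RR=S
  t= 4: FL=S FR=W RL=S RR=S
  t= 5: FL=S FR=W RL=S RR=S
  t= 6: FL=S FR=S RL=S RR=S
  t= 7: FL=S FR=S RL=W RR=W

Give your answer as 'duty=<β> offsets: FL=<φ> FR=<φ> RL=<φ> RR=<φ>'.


duty β = stance ticks per leg = 4
FL: stance ticks = 4; W→S at t=4 → φ=4
FR: stance ticks = 4; W→S at t=6 → φ=2
RL: stance ticks = 4; W→S at t=3 → φ=5
RR: stance ticks = 4; W→S at t=3 → φ=5

duty=4 offsets: FL=4 FR=2 RL=5 RR=5


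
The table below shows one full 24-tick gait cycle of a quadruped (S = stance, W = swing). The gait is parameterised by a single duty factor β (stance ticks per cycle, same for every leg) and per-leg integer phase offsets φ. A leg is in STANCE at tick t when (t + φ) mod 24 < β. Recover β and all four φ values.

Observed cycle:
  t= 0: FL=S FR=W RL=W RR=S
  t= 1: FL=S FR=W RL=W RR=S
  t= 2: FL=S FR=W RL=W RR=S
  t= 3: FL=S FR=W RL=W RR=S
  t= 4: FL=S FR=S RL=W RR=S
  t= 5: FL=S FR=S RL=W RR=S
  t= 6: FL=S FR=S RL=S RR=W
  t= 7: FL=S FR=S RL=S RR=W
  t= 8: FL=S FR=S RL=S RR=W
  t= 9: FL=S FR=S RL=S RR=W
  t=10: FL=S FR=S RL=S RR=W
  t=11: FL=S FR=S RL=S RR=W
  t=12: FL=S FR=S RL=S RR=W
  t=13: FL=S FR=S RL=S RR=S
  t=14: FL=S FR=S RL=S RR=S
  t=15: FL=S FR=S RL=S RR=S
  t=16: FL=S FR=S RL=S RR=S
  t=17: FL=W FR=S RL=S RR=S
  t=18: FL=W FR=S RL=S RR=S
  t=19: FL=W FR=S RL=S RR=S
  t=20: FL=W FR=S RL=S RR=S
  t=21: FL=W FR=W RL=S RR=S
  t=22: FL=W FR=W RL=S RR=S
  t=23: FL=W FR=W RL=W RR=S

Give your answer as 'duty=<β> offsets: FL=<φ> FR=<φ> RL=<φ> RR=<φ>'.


duty=17 offsets: FL=0 FR=20 RL=18 RR=11

duty β = stance ticks per leg = 17
FL: stance ticks = 17; W→S at t=0 → φ=0
FR: stance ticks = 17; W→S at t=4 → φ=20
RL: stance ticks = 17; W→S at t=6 → φ=18
RR: stance ticks = 17; W→S at t=13 → φ=11


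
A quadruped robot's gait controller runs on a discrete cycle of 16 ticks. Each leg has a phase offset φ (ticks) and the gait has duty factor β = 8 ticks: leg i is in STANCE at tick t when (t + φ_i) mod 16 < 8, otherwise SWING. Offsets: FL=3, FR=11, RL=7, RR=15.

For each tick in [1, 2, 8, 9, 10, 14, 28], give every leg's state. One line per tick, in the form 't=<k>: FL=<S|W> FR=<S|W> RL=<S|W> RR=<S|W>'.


t=1: phase=(4,12,8,0) vs β=8 → FL=S FR=W RL=W RR=S
t=2: phase=(5,13,9,1) vs β=8 → FL=S FR=W RL=W RR=S
t=8: phase=(11,3,15,7) vs β=8 → FL=W FR=S RL=W RR=S
t=9: phase=(12,4,0,8) vs β=8 → FL=W FR=S RL=S RR=W
t=10: phase=(13,5,1,9) vs β=8 → FL=W FR=S RL=S RR=W
t=14: phase=(1,9,5,13) vs β=8 → FL=S FR=W RL=S RR=W
t=28: phase=(15,7,3,11) vs β=8 → FL=W FR=S RL=S RR=W

t=1: FL=S FR=W RL=W RR=S
t=2: FL=S FR=W RL=W RR=S
t=8: FL=W FR=S RL=W RR=S
t=9: FL=W FR=S RL=S RR=W
t=10: FL=W FR=S RL=S RR=W
t=14: FL=S FR=W RL=S RR=W
t=28: FL=W FR=S RL=S RR=W


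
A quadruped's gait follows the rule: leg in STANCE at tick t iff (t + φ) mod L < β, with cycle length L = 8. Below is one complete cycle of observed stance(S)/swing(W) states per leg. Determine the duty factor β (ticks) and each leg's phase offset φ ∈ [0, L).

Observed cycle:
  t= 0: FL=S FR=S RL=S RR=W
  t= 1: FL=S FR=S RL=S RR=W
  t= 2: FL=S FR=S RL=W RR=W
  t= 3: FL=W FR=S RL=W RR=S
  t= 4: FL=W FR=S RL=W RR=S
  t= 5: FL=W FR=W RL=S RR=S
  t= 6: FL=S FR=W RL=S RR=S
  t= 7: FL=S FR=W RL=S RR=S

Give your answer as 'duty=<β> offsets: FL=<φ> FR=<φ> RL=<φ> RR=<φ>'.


duty=5 offsets: FL=2 FR=0 RL=3 RR=5

duty β = stance ticks per leg = 5
FL: stance ticks = 5; W→S at t=6 → φ=2
FR: stance ticks = 5; W→S at t=0 → φ=0
RL: stance ticks = 5; W→S at t=5 → φ=3
RR: stance ticks = 5; W→S at t=3 → φ=5


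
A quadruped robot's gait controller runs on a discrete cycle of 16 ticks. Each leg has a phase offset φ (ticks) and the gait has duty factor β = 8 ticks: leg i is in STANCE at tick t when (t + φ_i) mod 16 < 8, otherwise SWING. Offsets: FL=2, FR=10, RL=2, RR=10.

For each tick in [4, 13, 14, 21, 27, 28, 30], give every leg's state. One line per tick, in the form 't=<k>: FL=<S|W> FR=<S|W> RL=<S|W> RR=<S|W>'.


t=4: FL=S FR=W RL=S RR=W
t=13: FL=W FR=S RL=W RR=S
t=14: FL=S FR=W RL=S RR=W
t=21: FL=S FR=W RL=S RR=W
t=27: FL=W FR=S RL=W RR=S
t=28: FL=W FR=S RL=W RR=S
t=30: FL=S FR=W RL=S RR=W

t=4: phase=(6,14,6,14) vs β=8 → FL=S FR=W RL=S RR=W
t=13: phase=(15,7,15,7) vs β=8 → FL=W FR=S RL=W RR=S
t=14: phase=(0,8,0,8) vs β=8 → FL=S FR=W RL=S RR=W
t=21: phase=(7,15,7,15) vs β=8 → FL=S FR=W RL=S RR=W
t=27: phase=(13,5,13,5) vs β=8 → FL=W FR=S RL=W RR=S
t=28: phase=(14,6,14,6) vs β=8 → FL=W FR=S RL=W RR=S
t=30: phase=(0,8,0,8) vs β=8 → FL=S FR=W RL=S RR=W


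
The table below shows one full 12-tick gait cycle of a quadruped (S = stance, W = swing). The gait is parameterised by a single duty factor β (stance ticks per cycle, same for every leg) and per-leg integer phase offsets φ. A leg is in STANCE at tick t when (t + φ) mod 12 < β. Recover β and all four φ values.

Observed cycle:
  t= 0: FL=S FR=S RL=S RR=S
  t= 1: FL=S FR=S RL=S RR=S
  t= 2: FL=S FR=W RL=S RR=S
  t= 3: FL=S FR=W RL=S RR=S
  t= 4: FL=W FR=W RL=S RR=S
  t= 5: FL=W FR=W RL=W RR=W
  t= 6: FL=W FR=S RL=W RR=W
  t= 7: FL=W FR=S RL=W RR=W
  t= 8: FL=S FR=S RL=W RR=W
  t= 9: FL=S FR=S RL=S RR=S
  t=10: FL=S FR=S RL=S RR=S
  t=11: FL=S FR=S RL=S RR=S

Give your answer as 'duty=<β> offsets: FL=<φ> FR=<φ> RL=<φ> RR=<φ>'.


duty=8 offsets: FL=4 FR=6 RL=3 RR=3

duty β = stance ticks per leg = 8
FL: stance ticks = 8; W→S at t=8 → φ=4
FR: stance ticks = 8; W→S at t=6 → φ=6
RL: stance ticks = 8; W→S at t=9 → φ=3
RR: stance ticks = 8; W→S at t=9 → φ=3
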